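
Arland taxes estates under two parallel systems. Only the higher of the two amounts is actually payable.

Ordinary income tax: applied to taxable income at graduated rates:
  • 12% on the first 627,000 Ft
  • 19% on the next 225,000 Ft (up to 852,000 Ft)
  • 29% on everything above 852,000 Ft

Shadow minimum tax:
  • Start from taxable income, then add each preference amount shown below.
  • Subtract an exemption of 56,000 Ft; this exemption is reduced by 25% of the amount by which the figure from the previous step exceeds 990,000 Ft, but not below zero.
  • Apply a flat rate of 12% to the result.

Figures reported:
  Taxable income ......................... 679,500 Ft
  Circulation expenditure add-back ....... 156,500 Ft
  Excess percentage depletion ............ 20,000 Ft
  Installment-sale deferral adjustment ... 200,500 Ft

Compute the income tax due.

122,055 Ft

Ordinary income tax:
  627,000 Ft × 12% = 75,240 Ft
  52,500 Ft × 19% = 9,975 Ft
  → 85,215 Ft

Shadow minimum tax:
  Adjusted income: 679,500 Ft + 156,500 Ft + 20,000 Ft + 200,500 Ft = 1,056,500 Ft
  Exemption: 56,000 Ft − 25% × (1,056,500 Ft − 990,000 Ft) = 56,000 Ft − 16,625 Ft = 39,375 Ft
  Base: 1,056,500 Ft − 39,375 Ft = 1,017,125 Ft
  1,017,125 Ft × 12% = 122,055 Ft

122,055 Ft > 85,215 Ft, so the shadow minimum tax is the binding amount.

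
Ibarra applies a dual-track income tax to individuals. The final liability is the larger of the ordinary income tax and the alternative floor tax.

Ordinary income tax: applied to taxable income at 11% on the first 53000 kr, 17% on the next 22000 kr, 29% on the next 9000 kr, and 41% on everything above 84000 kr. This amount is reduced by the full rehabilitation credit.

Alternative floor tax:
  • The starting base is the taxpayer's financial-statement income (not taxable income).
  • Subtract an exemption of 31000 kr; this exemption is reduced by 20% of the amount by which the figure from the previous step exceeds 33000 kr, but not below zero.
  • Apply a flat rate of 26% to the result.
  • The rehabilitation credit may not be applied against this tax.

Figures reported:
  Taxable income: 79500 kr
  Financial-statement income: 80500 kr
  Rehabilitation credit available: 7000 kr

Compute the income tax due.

15340 kr

Alternative floor tax:
  Base (financial-statement income): 80500 kr
  Exemption: 31000 kr − 20% × (80500 kr − 33000 kr) = 31000 kr − 9500 kr = 21500 kr
  Base: 80500 kr − 21500 kr = 59000 kr
  59000 kr × 26% = 15340 kr

Ordinary income tax:
  53000 kr × 11% = 5830 kr
  22000 kr × 17% = 3740 kr
  4500 kr × 29% = 1305 kr
  → 10875 kr
  Less rehabilitation credit 7000 kr → 3875 kr

15340 kr > 3875 kr, so the alternative floor tax is the binding amount.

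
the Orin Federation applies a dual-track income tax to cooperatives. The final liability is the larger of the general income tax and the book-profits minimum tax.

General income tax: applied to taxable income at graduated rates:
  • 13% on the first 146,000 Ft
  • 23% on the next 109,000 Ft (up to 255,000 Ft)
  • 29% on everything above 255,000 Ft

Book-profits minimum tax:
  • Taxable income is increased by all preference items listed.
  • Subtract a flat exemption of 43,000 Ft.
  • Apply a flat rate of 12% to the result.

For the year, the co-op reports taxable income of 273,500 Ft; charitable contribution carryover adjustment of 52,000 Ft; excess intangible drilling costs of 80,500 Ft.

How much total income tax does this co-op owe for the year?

Book-profits minimum tax:
  Adjusted income: 273,500 Ft + 52,000 Ft + 80,500 Ft = 406,000 Ft
  Less exemption 43,000 Ft → base 363,000 Ft
  363,000 Ft × 12% = 43,560 Ft

General income tax:
  146,000 Ft × 13% = 18,980 Ft
  109,000 Ft × 23% = 25,070 Ft
  18,500 Ft × 29% = 5,365 Ft
  → 49,415 Ft

49,415 Ft > 43,560 Ft, so the general income tax governs.

49,415 Ft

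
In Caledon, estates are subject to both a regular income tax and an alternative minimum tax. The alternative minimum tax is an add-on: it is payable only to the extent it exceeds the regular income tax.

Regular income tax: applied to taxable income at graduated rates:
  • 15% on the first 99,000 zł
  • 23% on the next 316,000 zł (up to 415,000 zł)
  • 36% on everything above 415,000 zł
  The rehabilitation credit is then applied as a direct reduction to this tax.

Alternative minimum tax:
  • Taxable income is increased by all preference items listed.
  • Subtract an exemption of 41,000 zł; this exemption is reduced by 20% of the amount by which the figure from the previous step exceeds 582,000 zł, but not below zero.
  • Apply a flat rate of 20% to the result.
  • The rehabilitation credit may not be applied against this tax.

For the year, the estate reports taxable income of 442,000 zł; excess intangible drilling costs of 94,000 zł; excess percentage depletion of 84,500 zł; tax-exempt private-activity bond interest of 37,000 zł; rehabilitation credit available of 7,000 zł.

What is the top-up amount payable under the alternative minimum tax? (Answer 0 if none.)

36,070 zł

Alternative minimum tax:
  Adjusted income: 442,000 zł + 94,000 zł + 84,500 zł + 37,000 zł = 657,500 zł
  Exemption: 41,000 zł − 20% × (657,500 zł − 582,000 zł) = 41,000 zł − 15,100 zł = 25,900 zł
  Base: 657,500 zł − 25,900 zł = 631,600 zł
  631,600 zł × 20% = 126,320 zł

Regular income tax:
  99,000 zł × 15% = 14,850 zł
  316,000 zł × 23% = 72,680 zł
  27,000 zł × 36% = 9,720 zł
  → 97,250 zł
  Less rehabilitation credit 7,000 zł → 90,250 zł

Excess of alternative minimum tax over regular income tax: 126,320 zł − 90,250 zł = 36,070 zł.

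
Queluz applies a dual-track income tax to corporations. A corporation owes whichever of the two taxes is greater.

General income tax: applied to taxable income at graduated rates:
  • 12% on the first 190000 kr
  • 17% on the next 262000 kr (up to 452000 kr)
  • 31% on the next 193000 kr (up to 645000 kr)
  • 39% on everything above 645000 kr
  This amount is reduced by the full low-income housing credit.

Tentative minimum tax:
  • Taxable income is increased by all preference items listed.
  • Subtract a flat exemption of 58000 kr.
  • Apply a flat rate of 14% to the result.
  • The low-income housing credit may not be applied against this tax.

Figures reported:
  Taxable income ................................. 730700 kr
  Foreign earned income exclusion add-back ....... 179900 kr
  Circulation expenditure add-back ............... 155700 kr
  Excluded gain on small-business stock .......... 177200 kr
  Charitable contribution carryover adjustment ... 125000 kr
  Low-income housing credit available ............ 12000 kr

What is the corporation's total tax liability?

Tentative minimum tax:
  Adjusted income: 730700 kr + 179900 kr + 155700 kr + 177200 kr + 125000 kr = 1368500 kr
  Less exemption 58000 kr → base 1310500 kr
  1310500 kr × 14% = 183470 kr

General income tax:
  190000 kr × 12% = 22800 kr
  262000 kr × 17% = 44540 kr
  193000 kr × 31% = 59830 kr
  85700 kr × 39% = 33423 kr
  → 160593 kr
  Less low-income housing credit 12000 kr → 148593 kr

183470 kr > 148593 kr, so the tentative minimum tax is the binding amount.

183470 kr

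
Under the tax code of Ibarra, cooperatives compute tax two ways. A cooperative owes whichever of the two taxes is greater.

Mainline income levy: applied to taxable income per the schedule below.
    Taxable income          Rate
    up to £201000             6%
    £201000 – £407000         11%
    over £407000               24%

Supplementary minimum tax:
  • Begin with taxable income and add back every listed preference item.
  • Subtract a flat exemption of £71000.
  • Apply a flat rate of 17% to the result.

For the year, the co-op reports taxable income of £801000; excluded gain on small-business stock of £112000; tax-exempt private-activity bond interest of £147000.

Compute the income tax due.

Supplementary minimum tax:
  Adjusted income: £801000 + £112000 + £147000 = £1060000
  Less exemption £71000 → base £989000
  £989000 × 17% = £168130

Mainline income levy:
  £201000 × 6% = £12060
  £206000 × 11% = £22660
  £394000 × 24% = £94560
  → £129280

£168130 > £129280, so the supplementary minimum tax is the binding amount.

£168130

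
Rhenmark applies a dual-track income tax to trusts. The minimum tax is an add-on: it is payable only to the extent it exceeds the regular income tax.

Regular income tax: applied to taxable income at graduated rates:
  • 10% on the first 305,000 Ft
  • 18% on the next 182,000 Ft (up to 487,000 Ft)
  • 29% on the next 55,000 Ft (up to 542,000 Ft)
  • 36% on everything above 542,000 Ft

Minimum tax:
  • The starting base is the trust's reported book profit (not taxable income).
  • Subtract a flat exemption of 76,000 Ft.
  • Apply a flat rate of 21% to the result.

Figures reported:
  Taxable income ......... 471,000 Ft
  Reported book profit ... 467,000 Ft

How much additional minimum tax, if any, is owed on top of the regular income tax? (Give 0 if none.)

Regular income tax:
  305,000 Ft × 10% = 30,500 Ft
  166,000 Ft × 18% = 29,880 Ft
  → 60,380 Ft

Minimum tax:
  Base (reported book profit): 467,000 Ft
  Less exemption 76,000 Ft → base 391,000 Ft
  391,000 Ft × 21% = 82,110 Ft

Excess of minimum tax over regular income tax: 82,110 Ft − 60,380 Ft = 21,730 Ft.

21,730 Ft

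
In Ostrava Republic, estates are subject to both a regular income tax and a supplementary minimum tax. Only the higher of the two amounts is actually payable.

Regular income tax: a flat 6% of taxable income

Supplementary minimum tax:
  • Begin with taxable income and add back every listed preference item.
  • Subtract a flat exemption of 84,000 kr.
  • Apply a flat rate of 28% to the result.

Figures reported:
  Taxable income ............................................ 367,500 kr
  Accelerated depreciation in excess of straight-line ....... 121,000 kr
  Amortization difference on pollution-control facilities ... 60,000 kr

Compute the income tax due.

130,060 kr

Regular income tax:
  367,500 kr × 6% = 22,050 kr

Supplementary minimum tax:
  Adjusted income: 367,500 kr + 121,000 kr + 60,000 kr = 548,500 kr
  Less exemption 84,000 kr → base 464,500 kr
  464,500 kr × 28% = 130,060 kr

130,060 kr > 22,050 kr, so the supplementary minimum tax is the binding amount.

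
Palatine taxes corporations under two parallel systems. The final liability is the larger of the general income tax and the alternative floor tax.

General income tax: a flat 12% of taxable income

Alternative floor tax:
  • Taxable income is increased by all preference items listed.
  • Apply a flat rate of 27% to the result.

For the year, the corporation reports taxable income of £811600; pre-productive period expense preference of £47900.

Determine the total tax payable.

£232065

Alternative floor tax:
  Adjusted income: £811600 + £47900 = £859500
  £859500 × 27% = £232065

General income tax:
  £811600 × 12% = £97392

£232065 > £97392, so the alternative floor tax is the binding amount.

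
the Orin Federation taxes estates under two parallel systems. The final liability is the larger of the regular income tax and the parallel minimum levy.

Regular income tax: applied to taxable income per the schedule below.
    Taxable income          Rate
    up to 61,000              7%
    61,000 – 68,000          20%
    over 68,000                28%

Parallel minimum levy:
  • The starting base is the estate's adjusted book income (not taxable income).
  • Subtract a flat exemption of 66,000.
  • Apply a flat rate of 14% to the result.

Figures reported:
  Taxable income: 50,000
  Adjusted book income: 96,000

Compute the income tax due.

Regular income tax:
  50,000 × 7% = 3,500

Parallel minimum levy:
  Base (adjusted book income): 96,000
  Less exemption 66,000 → base 30,000
  30,000 × 14% = 4,200

4,200 > 3,500, so the parallel minimum levy is the binding amount.

4,200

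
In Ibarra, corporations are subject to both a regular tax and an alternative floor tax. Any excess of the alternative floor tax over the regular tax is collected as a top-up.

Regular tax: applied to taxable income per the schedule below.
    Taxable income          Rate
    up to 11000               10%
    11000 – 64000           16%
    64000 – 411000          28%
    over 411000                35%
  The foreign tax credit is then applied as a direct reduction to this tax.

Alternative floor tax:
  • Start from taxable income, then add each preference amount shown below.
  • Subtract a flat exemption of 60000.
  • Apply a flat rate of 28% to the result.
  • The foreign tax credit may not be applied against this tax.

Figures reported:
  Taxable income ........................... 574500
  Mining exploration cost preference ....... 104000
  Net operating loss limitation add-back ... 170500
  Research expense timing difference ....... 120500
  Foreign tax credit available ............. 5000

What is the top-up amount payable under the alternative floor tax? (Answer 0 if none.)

95695

Alternative floor tax:
  Adjusted income: 574500 + 104000 + 170500 + 120500 = 969500
  Less exemption 60000 → base 909500
  909500 × 28% = 254660

Regular tax:
  11000 × 10% = 1100
  53000 × 16% = 8480
  347000 × 28% = 97160
  163500 × 35% = 57225
  → 163965
  Less foreign tax credit 5000 → 158965

Excess of alternative floor tax over regular tax: 254660 − 158965 = 95695.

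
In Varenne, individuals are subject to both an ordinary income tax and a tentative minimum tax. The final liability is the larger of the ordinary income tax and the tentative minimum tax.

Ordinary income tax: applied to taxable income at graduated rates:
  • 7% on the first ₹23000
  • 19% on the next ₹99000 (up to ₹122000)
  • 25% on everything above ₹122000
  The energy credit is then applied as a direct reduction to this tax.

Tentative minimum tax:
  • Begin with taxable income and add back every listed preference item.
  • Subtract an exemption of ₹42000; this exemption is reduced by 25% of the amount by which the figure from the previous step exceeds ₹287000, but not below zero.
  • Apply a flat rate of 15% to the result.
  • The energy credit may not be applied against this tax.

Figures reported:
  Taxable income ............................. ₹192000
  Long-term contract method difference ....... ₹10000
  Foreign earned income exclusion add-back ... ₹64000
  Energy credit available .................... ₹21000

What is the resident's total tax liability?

Ordinary income tax:
  ₹23000 × 7% = ₹1610
  ₹99000 × 19% = ₹18810
  ₹70000 × 25% = ₹17500
  → ₹37920
  Less energy credit ₹21000 → ₹16920

Tentative minimum tax:
  Adjusted income: ₹192000 + ₹10000 + ₹64000 = ₹266000
  Exemption: ₹266000 ≤ ₹287000, so full ₹42000 applies
  Base: ₹266000 − ₹42000 = ₹224000
  ₹224000 × 15% = ₹33600

₹33600 > ₹16920, so the tentative minimum tax is the binding amount.

₹33600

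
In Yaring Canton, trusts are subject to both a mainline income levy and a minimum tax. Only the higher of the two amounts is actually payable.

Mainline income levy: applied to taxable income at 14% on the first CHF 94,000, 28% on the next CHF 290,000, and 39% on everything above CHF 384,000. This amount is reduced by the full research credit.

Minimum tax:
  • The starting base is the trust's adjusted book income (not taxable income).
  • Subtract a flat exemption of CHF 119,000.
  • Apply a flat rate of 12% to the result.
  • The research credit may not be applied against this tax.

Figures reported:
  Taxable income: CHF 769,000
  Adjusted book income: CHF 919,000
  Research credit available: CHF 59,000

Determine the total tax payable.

CHF 185,510

Minimum tax:
  Base (adjusted book income): CHF 919,000
  Less exemption CHF 119,000 → base CHF 800,000
  CHF 800,000 × 12% = CHF 96,000

Mainline income levy:
  CHF 94,000 × 14% = CHF 13,160
  CHF 290,000 × 28% = CHF 81,200
  CHF 385,000 × 39% = CHF 150,150
  → CHF 244,510
  Less research credit CHF 59,000 → CHF 185,510

CHF 185,510 > CHF 96,000, so the mainline income levy governs.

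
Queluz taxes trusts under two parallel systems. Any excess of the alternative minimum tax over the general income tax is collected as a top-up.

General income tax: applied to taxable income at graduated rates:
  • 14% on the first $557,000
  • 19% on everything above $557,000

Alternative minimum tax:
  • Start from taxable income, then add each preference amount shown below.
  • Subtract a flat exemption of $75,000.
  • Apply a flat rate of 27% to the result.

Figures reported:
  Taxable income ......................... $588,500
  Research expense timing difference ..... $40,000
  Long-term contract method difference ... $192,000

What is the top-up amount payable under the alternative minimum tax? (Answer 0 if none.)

General income tax:
  $557,000 × 14% = $77,980
  $31,500 × 19% = $5,985
  → $83,965

Alternative minimum tax:
  Adjusted income: $588,500 + $40,000 + $192,000 = $820,500
  Less exemption $75,000 → base $745,500
  $745,500 × 27% = $201,285

Excess of alternative minimum tax over general income tax: $201,285 − $83,965 = $117,320.

$117,320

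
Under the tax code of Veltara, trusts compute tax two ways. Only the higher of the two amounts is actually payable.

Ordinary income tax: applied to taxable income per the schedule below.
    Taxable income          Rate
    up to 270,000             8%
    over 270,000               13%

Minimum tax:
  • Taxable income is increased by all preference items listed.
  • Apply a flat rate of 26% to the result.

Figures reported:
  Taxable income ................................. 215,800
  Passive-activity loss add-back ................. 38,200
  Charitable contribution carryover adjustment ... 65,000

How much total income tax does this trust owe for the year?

Minimum tax:
  Adjusted income: 215,800 + 38,200 + 65,000 = 319,000
  319,000 × 26% = 82,940

Ordinary income tax:
  215,800 × 8% = 17,264

82,940 > 17,264, so the minimum tax is the binding amount.

82,940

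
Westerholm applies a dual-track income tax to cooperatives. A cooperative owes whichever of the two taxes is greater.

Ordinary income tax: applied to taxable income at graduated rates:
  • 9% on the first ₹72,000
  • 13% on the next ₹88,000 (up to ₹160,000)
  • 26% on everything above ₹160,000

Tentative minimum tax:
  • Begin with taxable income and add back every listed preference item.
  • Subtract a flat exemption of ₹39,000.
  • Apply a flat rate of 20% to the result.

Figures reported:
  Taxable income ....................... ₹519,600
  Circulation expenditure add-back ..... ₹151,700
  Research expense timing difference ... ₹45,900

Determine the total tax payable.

₹135,640

Tentative minimum tax:
  Adjusted income: ₹519,600 + ₹151,700 + ₹45,900 = ₹717,200
  Less exemption ₹39,000 → base ₹678,200
  ₹678,200 × 20% = ₹135,640

Ordinary income tax:
  ₹72,000 × 9% = ₹6,480
  ₹88,000 × 13% = ₹11,440
  ₹359,600 × 26% = ₹93,496
  → ₹111,416

₹135,640 > ₹111,416, so the tentative minimum tax is the binding amount.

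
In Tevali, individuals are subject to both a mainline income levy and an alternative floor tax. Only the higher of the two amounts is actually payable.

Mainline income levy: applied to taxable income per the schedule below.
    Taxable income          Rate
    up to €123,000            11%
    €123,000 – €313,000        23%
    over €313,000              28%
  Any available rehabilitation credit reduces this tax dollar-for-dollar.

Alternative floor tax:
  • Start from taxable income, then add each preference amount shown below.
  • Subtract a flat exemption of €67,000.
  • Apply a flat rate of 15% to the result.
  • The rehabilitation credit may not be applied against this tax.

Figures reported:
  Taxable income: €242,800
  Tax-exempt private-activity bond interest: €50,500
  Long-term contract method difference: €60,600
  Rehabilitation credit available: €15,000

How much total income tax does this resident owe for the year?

Alternative floor tax:
  Adjusted income: €242,800 + €50,500 + €60,600 = €353,900
  Less exemption €67,000 → base €286,900
  €286,900 × 15% = €43,035

Mainline income levy:
  €123,000 × 11% = €13,530
  €119,800 × 23% = €27,554
  → €41,084
  Less rehabilitation credit €15,000 → €26,084

€43,035 > €26,084, so the alternative floor tax is the binding amount.

€43,035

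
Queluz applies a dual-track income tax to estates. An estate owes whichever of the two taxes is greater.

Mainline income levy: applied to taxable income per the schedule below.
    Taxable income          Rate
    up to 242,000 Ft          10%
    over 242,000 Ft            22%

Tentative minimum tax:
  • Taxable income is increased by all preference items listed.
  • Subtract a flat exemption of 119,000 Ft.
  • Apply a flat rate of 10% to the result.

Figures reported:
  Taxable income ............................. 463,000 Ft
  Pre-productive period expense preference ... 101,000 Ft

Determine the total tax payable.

72,820 Ft

Mainline income levy:
  242,000 Ft × 10% = 24,200 Ft
  221,000 Ft × 22% = 48,620 Ft
  → 72,820 Ft

Tentative minimum tax:
  Adjusted income: 463,000 Ft + 101,000 Ft = 564,000 Ft
  Less exemption 119,000 Ft → base 445,000 Ft
  445,000 Ft × 10% = 44,500 Ft

72,820 Ft > 44,500 Ft, so the mainline income levy governs.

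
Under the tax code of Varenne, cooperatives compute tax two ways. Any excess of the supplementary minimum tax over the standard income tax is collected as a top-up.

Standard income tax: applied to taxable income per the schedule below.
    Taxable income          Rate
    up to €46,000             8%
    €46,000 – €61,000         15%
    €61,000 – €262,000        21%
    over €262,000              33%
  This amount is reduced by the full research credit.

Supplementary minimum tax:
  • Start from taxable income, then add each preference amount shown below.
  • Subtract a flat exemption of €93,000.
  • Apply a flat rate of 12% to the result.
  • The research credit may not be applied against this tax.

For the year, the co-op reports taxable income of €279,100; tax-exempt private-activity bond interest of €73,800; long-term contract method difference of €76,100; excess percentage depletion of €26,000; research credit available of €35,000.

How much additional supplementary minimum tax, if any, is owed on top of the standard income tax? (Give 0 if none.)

€24,657

Supplementary minimum tax:
  Adjusted income: €279,100 + €73,800 + €76,100 + €26,000 = €455,000
  Less exemption €93,000 → base €362,000
  €362,000 × 12% = €43,440

Standard income tax:
  €46,000 × 8% = €3,680
  €15,000 × 15% = €2,250
  €201,000 × 21% = €42,210
  €17,100 × 33% = €5,643
  → €53,783
  Less research credit €35,000 → €18,783

Excess of supplementary minimum tax over standard income tax: €43,440 − €18,783 = €24,657.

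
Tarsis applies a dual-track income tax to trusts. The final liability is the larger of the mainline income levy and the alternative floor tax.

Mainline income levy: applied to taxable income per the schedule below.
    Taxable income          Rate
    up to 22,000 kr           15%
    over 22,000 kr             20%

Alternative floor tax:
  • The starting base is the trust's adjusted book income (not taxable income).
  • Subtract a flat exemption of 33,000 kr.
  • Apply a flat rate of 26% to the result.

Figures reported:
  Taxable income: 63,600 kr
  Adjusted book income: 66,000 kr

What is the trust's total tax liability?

Mainline income levy:
  22,000 kr × 15% = 3,300 kr
  41,600 kr × 20% = 8,320 kr
  → 11,620 kr

Alternative floor tax:
  Base (adjusted book income): 66,000 kr
  Less exemption 33,000 kr → base 33,000 kr
  33,000 kr × 26% = 8,580 kr

11,620 kr > 8,580 kr, so the mainline income levy governs.

11,620 kr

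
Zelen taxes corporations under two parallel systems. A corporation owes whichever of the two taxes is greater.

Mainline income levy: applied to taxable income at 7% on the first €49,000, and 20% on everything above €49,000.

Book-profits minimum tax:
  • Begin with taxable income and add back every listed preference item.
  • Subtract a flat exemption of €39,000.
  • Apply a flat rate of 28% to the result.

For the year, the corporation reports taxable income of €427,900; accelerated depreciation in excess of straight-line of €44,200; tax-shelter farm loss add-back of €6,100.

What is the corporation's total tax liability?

Book-profits minimum tax:
  Adjusted income: €427,900 + €44,200 + €6,100 = €478,200
  Less exemption €39,000 → base €439,200
  €439,200 × 28% = €122,976

Mainline income levy:
  €49,000 × 7% = €3,430
  €378,900 × 20% = €75,780
  → €79,210

€122,976 > €79,210, so the book-profits minimum tax is the binding amount.

€122,976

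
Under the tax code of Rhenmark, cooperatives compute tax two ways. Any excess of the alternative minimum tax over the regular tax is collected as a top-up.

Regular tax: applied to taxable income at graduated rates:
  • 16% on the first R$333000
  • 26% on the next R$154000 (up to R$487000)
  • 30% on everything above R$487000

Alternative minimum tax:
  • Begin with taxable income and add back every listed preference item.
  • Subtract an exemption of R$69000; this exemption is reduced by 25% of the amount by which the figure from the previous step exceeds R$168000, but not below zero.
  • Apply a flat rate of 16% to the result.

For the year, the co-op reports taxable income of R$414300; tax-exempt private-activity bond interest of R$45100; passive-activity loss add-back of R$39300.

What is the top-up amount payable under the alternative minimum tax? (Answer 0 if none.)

R$5374

Alternative minimum tax:
  Adjusted income: R$414300 + R$45100 + R$39300 = R$498700
  Exemption: 25% × (R$498700 − R$168000) = R$82675 ≥ R$69000, so the exemption is fully phased out
  Base: R$498700 − R$0 = R$498700
  R$498700 × 16% = R$79792

Regular tax:
  R$333000 × 16% = R$53280
  R$81300 × 26% = R$21138
  → R$74418

Excess of alternative minimum tax over regular tax: R$79792 − R$74418 = R$5374.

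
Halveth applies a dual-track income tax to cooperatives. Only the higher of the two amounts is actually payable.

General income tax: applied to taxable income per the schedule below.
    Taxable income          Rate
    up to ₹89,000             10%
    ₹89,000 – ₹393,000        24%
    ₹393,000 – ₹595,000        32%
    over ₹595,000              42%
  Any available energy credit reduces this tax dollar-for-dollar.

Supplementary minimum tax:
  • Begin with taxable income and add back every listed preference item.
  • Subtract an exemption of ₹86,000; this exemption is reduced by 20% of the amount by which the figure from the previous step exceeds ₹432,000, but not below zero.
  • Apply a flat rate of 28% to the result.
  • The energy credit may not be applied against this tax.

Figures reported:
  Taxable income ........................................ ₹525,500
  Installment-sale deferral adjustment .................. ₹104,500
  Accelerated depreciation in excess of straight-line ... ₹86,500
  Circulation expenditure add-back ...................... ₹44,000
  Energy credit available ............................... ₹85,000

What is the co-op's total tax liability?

Supplementary minimum tax:
  Adjusted income: ₹525,500 + ₹104,500 + ₹86,500 + ₹44,000 = ₹760,500
  Exemption: ₹86,000 − 20% × (₹760,500 − ₹432,000) = ₹86,000 − ₹65,700 = ₹20,300
  Base: ₹760,500 − ₹20,300 = ₹740,200
  ₹740,200 × 28% = ₹207,256

General income tax:
  ₹89,000 × 10% = ₹8,900
  ₹304,000 × 24% = ₹72,960
  ₹132,500 × 32% = ₹42,400
  → ₹124,260
  Less energy credit ₹85,000 → ₹39,260

₹207,256 > ₹39,260, so the supplementary minimum tax is the binding amount.

₹207,256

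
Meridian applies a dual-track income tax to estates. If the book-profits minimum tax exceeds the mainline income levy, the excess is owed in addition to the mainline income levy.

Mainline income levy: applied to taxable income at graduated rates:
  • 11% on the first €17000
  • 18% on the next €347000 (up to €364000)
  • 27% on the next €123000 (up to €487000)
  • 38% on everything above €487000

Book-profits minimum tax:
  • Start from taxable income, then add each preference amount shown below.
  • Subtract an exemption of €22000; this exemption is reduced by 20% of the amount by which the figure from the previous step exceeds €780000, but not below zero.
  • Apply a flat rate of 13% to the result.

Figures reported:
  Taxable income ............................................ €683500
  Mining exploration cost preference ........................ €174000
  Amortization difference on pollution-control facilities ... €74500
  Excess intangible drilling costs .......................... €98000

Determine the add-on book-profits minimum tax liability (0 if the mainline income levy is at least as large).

Book-profits minimum tax:
  Adjusted income: €683500 + €174000 + €74500 + €98000 = €1030000
  Exemption: 20% × (€1030000 − €780000) = €50000 ≥ €22000, so the exemption is fully phased out
  Base: €1030000 − €0 = €1030000
  €1030000 × 13% = €133900

Mainline income levy:
  €17000 × 11% = €1870
  €347000 × 18% = €62460
  €123000 × 27% = €33210
  €196500 × 38% = €74670
  → €172210

€133900 ≤ €172210, so no add-on is due.

€0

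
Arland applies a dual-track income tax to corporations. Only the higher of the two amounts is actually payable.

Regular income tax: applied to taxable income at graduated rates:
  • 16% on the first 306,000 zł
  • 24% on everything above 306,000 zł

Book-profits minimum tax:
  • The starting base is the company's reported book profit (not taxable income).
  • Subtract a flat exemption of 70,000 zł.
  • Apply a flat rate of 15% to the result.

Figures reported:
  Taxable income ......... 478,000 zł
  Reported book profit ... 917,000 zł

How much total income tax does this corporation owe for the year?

Book-profits minimum tax:
  Base (reported book profit): 917,000 zł
  Less exemption 70,000 zł → base 847,000 zł
  847,000 zł × 15% = 127,050 zł

Regular income tax:
  306,000 zł × 16% = 48,960 zł
  172,000 zł × 24% = 41,280 zł
  → 90,240 zł

127,050 zł > 90,240 zł, so the book-profits minimum tax is the binding amount.

127,050 zł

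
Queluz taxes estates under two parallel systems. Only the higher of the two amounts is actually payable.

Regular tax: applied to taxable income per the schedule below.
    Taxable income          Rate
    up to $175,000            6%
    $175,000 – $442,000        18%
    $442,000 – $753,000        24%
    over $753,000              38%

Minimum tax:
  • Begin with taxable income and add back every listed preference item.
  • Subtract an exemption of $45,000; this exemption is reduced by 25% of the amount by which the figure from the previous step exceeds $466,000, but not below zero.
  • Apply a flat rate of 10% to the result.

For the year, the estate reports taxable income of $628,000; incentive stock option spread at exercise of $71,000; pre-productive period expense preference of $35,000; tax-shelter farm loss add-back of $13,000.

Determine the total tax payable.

Minimum tax:
  Adjusted income: $628,000 + $71,000 + $35,000 + $13,000 = $747,000
  Exemption: 25% × ($747,000 − $466,000) = $70,250 ≥ $45,000, so the exemption is fully phased out
  Base: $747,000 − $0 = $747,000
  $747,000 × 10% = $74,700

Regular tax:
  $175,000 × 6% = $10,500
  $267,000 × 18% = $48,060
  $186,000 × 24% = $44,640
  → $103,200

$103,200 > $74,700, so the regular tax governs.

$103,200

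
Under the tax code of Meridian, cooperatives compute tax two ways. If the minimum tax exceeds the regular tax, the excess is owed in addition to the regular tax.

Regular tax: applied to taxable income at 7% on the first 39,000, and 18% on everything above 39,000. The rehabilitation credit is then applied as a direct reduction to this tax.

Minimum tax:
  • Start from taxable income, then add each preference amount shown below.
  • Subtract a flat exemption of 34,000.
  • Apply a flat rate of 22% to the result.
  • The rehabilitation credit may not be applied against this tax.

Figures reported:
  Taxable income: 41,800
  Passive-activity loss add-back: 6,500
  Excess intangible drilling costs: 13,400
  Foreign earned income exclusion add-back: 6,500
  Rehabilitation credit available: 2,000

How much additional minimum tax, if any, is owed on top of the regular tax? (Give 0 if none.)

6,290

Regular tax:
  39,000 × 7% = 2,730
  2,800 × 18% = 504
  → 3,234
  Less rehabilitation credit 2,000 → 1,234

Minimum tax:
  Adjusted income: 41,800 + 6,500 + 13,400 + 6,500 = 68,200
  Less exemption 34,000 → base 34,200
  34,200 × 22% = 7,524

Excess of minimum tax over regular tax: 7,524 − 1,234 = 6,290.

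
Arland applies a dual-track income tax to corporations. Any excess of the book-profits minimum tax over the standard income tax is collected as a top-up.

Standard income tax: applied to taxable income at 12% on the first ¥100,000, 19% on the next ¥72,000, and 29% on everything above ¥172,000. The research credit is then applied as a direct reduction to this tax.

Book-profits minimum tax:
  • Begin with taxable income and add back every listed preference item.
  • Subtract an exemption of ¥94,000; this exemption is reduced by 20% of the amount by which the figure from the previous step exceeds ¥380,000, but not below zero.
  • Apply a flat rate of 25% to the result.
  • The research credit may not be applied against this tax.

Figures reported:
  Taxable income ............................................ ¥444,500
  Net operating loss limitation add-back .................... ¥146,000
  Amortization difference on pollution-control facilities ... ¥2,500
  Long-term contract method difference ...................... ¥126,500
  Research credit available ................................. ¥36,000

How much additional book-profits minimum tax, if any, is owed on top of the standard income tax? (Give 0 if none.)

¥104,645

Standard income tax:
  ¥100,000 × 12% = ¥12,000
  ¥72,000 × 19% = ¥13,680
  ¥272,500 × 29% = ¥79,025
  → ¥104,705
  Less research credit ¥36,000 → ¥68,705

Book-profits minimum tax:
  Adjusted income: ¥444,500 + ¥146,000 + ¥2,500 + ¥126,500 = ¥719,500
  Exemption: ¥94,000 − 20% × (¥719,500 − ¥380,000) = ¥94,000 − ¥67,900 = ¥26,100
  Base: ¥719,500 − ¥26,100 = ¥693,400
  ¥693,400 × 25% = ¥173,350

Excess of book-profits minimum tax over standard income tax: ¥173,350 − ¥68,705 = ¥104,645.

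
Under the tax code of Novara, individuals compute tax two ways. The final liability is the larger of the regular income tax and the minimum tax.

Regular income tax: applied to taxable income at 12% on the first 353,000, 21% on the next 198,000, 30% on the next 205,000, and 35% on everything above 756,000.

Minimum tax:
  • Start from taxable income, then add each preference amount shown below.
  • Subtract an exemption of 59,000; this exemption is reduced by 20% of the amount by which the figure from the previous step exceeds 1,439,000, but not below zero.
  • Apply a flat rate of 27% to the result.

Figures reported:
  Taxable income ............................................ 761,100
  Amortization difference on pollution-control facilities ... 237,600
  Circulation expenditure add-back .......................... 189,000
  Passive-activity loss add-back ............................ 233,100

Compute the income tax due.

367,686

Minimum tax:
  Adjusted income: 761,100 + 237,600 + 189,000 + 233,100 = 1,420,800
  Exemption: 1,420,800 ≤ 1,439,000, so full 59,000 applies
  Base: 1,420,800 − 59,000 = 1,361,800
  1,361,800 × 27% = 367,686

Regular income tax:
  353,000 × 12% = 42,360
  198,000 × 21% = 41,580
  205,000 × 30% = 61,500
  5,100 × 35% = 1,785
  → 147,225

367,686 > 147,225, so the minimum tax is the binding amount.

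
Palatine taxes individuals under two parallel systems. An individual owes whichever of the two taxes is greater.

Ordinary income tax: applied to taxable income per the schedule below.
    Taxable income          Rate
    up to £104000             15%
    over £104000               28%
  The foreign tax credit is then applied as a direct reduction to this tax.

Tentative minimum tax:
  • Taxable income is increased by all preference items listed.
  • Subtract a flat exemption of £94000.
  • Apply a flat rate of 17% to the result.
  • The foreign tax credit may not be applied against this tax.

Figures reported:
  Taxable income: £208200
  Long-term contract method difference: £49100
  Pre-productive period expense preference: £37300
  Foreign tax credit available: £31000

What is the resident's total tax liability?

£34102

Tentative minimum tax:
  Adjusted income: £208200 + £49100 + £37300 = £294600
  Less exemption £94000 → base £200600
  £200600 × 17% = £34102

Ordinary income tax:
  £104000 × 15% = £15600
  £104200 × 28% = £29176
  → £44776
  Less foreign tax credit £31000 → £13776

£34102 > £13776, so the tentative minimum tax is the binding amount.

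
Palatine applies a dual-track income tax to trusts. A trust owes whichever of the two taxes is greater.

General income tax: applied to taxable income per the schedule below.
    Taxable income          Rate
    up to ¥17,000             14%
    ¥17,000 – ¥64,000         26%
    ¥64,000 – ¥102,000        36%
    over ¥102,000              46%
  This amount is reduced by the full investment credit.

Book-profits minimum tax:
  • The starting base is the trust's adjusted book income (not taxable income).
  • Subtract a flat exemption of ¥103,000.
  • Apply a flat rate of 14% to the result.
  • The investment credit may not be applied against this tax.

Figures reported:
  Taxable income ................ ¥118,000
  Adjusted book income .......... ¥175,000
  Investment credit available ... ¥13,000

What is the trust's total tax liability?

General income tax:
  ¥17,000 × 14% = ¥2,380
  ¥47,000 × 26% = ¥12,220
  ¥38,000 × 36% = ¥13,680
  ¥16,000 × 46% = ¥7,360
  → ¥35,640
  Less investment credit ¥13,000 → ¥22,640

Book-profits minimum tax:
  Base (adjusted book income): ¥175,000
  Less exemption ¥103,000 → base ¥72,000
  ¥72,000 × 14% = ¥10,080

¥22,640 > ¥10,080, so the general income tax governs.

¥22,640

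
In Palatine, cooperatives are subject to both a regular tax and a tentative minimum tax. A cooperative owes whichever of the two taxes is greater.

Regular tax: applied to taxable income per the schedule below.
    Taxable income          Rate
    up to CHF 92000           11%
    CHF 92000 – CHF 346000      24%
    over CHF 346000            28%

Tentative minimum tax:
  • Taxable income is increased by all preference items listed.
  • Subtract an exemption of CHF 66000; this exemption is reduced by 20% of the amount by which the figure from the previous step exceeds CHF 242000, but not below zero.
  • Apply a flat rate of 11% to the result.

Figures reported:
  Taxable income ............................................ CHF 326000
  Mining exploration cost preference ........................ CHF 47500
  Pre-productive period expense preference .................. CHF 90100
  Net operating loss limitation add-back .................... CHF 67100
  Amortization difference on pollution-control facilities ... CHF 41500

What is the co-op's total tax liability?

Regular tax:
  CHF 92000 × 11% = CHF 10120
  CHF 234000 × 24% = CHF 56160
  → CHF 66280

Tentative minimum tax:
  Adjusted income: CHF 326000 + CHF 47500 + CHF 90100 + CHF 67100 + CHF 41500 = CHF 572200
  Exemption: 20% × (CHF 572200 − CHF 242000) = CHF 66040 ≥ CHF 66000, so the exemption is fully phased out
  Base: CHF 572200 − CHF 0 = CHF 572200
  CHF 572200 × 11% = CHF 62942

CHF 66280 > CHF 62942, so the regular tax governs.

CHF 66280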